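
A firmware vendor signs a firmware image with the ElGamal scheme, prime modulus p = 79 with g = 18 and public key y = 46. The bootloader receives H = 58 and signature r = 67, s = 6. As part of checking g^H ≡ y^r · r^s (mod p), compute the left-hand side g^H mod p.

18^2 = 324 ≡ 8
18^4 ≡ 8^2 = 64
18^8 ≡ 64^2 = 4096 ≡ 67
18^16 ≡ 67^2 = 4489 ≡ 65
18^32 ≡ 65^2 = 4225 ≡ 38
58 = 32 + 16 + 8 + 2, so 18^58 ≡ 38·65·67·8 ≡ 38 (mod 79)

38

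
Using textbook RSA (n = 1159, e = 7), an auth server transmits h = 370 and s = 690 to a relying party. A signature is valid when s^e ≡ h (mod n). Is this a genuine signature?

genuine

s^2 ≡ 690^2 = 476100 ≡ 910
s^4 ≡ 910^2 = 828100 ≡ 574
7 = 4 + 2 + 1, so s^7 ≡ 574·910·690 ≡ 370 (mod 1159)
370 = h, so the signature checks out.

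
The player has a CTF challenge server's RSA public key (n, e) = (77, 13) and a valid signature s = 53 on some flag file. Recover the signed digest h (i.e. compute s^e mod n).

25

s^13 mod 77 = 25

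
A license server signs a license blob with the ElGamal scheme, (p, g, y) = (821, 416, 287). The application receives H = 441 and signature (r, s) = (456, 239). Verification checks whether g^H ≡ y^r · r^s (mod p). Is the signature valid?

Left side g^H mod p:
416^2 = 173056 ≡ 646
416^4 ≡ 646^2 = 417316 ≡ 248
416^8 ≡ 248^2 = 61504 ≡ 750
416^16 ≡ 750^2 = 562500 ≡ 115
416^32 ≡ 115^2 = 13225 ≡ 89
416^64 ≡ 89^2 = 7921 ≡ 532
416^128 ≡ 532^2 = 283024 ≡ 600
416^256 ≡ 600^2 = 360000 ≡ 402
441 = 256 + 128 + 32 + 16 + 8 + 1, so 416^441 ≡ 402·600·89·115·750·416 ≡ 464 (mod 821)
Right side y^r · r^s mod p:
287^2 = 82369 ≡ 269
287^4 ≡ 269^2 = 72361 ≡ 113
287^8 ≡ 113^2 = 12769 ≡ 454
287^16 ≡ 454^2 = 206116 ≡ 45
287^32 ≡ 45^2 = 2025 ≡ 383
287^64 ≡ 383^2 = 146689 ≡ 551
287^128 ≡ 551^2 = 303601 ≡ 652
287^256 ≡ 652^2 = 425104 ≡ 647
456 = 256 + 128 + 64 + 8, so 287^456 ≡ 647·652·551·454 ≡ 705 (mod 821)
456^2 = 207936 ≡ 223
456^4 ≡ 223^2 = 49729 ≡ 469
456^8 ≡ 469^2 = 219961 ≡ 754
456^16 ≡ 754^2 = 568516 ≡ 384
456^32 ≡ 384^2 = 147456 ≡ 497
456^64 ≡ 497^2 = 247009 ≡ 709
456^128 ≡ 709^2 = 502681 ≡ 229
239 = 128 + 64 + 32 + 8 + 4 + 2 + 1, so 456^239 ≡ 229·709·497·754·469·223·456 ≡ 817 (mod 821)
705·817 = 575985 ≡ 464 (mod 821)
464 ≡ 464 (mod 821), so the signature is genuine.

valid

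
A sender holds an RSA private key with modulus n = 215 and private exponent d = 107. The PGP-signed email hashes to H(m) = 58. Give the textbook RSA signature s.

182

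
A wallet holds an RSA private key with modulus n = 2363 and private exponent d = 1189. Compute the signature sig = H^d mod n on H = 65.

H^1189 mod 2363 = 1780

1780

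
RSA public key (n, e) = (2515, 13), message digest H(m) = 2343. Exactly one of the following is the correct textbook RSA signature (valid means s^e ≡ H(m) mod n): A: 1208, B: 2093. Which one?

A

Candidate A: Squares mod 2515: 1208^1≡1208, 1208^2≡564, 1208^4≡1206, 1208^8≡766; 13 = 8 + 4 + 1, so 1208^13 ≡ 766·1206·1208 ≡ 2343 (mod 2515)
  → matches H(m) = 2343
Candidate B: Squares mod 2515: 2093^1≡2093, 2093^2≡2034, 2093^4≡2496, 2093^8≡361; 13 = 8 + 4 + 1, so 2093^13 ≡ 361·2496·2093 ≡ 2248 (mod 2515)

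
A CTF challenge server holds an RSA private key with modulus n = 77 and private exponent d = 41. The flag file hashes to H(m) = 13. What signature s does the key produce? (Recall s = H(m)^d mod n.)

13

(H(m))^2 ≡ 13^2 = 169 ≡ 15
(H(m))^4 ≡ 15^2 = 225 ≡ 71
(H(m))^8 ≡ 71^2 = 5041 ≡ 36
(H(m))^16 ≡ 36^2 = 1296 ≡ 64
(H(m))^32 ≡ 64^2 = 4096 ≡ 15
41 = 32 + 8 + 1, so (H(m))^41 ≡ 15·36·13 ≡ 13 (mod 77)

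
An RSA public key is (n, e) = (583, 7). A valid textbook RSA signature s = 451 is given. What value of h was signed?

253

Squares mod 583: s^1≡451, s^2≡517, s^4≡275
7 = 4 + 2 + 1, so s^7 ≡ 275·517·451 ≡ 253 (mod 583)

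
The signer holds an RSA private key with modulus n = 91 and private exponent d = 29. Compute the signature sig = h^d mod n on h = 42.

Squares mod 91: h^1≡42, h^2≡35, h^4≡42, h^8≡35, h^16≡42
29 = 16 + 8 + 4 + 1, so h^29 ≡ 42·35·42·42 ≡ 35 (mod 91)

35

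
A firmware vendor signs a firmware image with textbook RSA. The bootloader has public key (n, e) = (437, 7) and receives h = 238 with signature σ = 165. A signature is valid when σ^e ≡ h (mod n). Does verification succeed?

passes

σ^2 ≡ 165^2 = 27225 ≡ 131
σ^4 ≡ 131^2 = 17161 ≡ 118
7 = 4 + 2 + 1, so σ^7 ≡ 118·131·165 ≡ 238 (mod 437)
σ^7 mod 437 = 238 matches h.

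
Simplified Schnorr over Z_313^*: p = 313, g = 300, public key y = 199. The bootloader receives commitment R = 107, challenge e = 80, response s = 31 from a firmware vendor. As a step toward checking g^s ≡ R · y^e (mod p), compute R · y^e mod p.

87

Squares mod 313: 199^1≡199, 199^2≡163, 199^4≡277, 199^8≡44, 199^16≡58, 199^32≡234, 199^64≡294
80 = 64 + 16, so 199^80 ≡ 294·58 ≡ 150 (mod 313)
R · y^e ≡ 107·150 = 16050 ≡ 87 (mod 313)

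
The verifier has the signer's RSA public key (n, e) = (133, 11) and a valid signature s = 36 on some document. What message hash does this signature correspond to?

99

Squares mod 133: s^1≡36, s^2≡99, s^4≡92, s^8≡85
11 = 8 + 2 + 1, so s^11 ≡ 85·99·36 ≡ 99 (mod 133)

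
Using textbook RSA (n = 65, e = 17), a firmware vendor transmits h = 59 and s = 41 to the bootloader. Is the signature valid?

invalid

s^2 ≡ 41^2 = 1681 ≡ 56
s^4 ≡ 56^2 = 3136 ≡ 16
s^8 ≡ 16^2 = 256 ≡ 61
s^16 ≡ 61^2 = 3721 ≡ 16
17 = 16 + 1, so s^17 ≡ 16·41 ≡ 6 (mod 65)
6 ≠ 59, so verification fails.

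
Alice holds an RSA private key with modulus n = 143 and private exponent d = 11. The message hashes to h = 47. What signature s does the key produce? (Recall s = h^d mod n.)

135

h^11 mod 143 = 135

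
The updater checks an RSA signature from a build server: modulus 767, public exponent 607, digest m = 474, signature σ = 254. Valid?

Squares mod 767: σ^1≡254, σ^2≡88, σ^4≡74, σ^8≡107, σ^16≡711, σ^32≡68, σ^64≡22, σ^128≡484, σ^256≡321, σ^512≡263
607 = 512 + 64 + 16 + 8 + 4 + 2 + 1, so σ^607 ≡ 263·22·711·107·74·88·254 ≡ 474 (mod 767)
474 = m, so the signature checks out.

yes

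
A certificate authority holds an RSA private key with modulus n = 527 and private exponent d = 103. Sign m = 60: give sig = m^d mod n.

240

m^103 mod 527 = 240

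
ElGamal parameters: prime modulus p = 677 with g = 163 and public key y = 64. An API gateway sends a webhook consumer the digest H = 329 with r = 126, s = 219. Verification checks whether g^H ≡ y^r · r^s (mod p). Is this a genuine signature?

genuine

Left side g^H mod p:
Squares mod 677: 163^1≡163, 163^2≡166, 163^4≡476, 163^8≡458, 163^16≡571, 163^32≡404, 163^64≡59, 163^128≡96, 163^256≡415
329 = 256 + 64 + 8 + 1, so 163^329 ≡ 415·59·458·163 ≡ 482 (mod 677)
Right side y^r · r^s mod p:
Squares mod 677: 64^1≡64, 64^2≡34, 64^4≡479, 64^8≡615, 64^16≡459, 64^32≡134, 64^64≡354
126 = 64 + 32 + 16 + 8 + 4 + 2, so 64^126 ≡ 354·134·459·615·479·34 ≡ 22 (mod 677)
Squares mod 677: 126^1≡126, 126^2≡305, 126^4≡276, 126^8≡352, 126^16≡13, 126^32≡169, 126^64≡127, 126^128≡558
219 = 128 + 64 + 16 + 8 + 2 + 1, so 126^219 ≡ 558·127·13·352·305·126 ≡ 145 (mod 677)
22·145 = 3190 ≡ 482 (mod 677)
482 ≡ 482 (mod 677), so the signature is genuine.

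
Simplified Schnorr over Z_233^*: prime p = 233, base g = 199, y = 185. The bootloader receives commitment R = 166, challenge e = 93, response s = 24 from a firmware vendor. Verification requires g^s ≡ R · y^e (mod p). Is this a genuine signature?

g^s mod p:
199^2 = 39601 ≡ 224
199^4 ≡ 224^2 = 50176 ≡ 81
199^8 ≡ 81^2 = 6561 ≡ 37
199^16 ≡ 37^2 = 1369 ≡ 204
24 = 16 + 8, so 199^24 ≡ 204·37 ≡ 92 (mod 233)
R · y^e mod p:
185^2 = 34225 ≡ 207
185^4 ≡ 207^2 = 42849 ≡ 210
185^8 ≡ 210^2 = 44100 ≡ 63
185^16 ≡ 63^2 = 3969 ≡ 8
185^32 ≡ 8^2 = 64
185^64 ≡ 64^2 = 4096 ≡ 135
93 = 64 + 16 + 8 + 4 + 1, so 185^93 ≡ 135·8·63·210·185 ≡ 222 (mod 233)
166·222 = 36852 ≡ 38 (mod 233)
92 ≠ 38; the check fails.

forged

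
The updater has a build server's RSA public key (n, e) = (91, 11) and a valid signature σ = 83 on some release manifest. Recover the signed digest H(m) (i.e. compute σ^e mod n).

Squares mod 91: σ^1≡83, σ^2≡64, σ^4≡1, σ^8≡1
11 = 8 + 2 + 1, so σ^11 ≡ 1·64·83 ≡ 34 (mod 91)

34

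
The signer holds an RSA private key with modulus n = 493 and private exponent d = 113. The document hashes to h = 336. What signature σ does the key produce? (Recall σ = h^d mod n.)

336

h^2 ≡ 336^2 = 112896 ≡ 492
h^4 ≡ 492^2 = 242064 ≡ 1
h^8 ≡ 1^2 = 1
h^16 ≡ 1^2 = 1
h^32 ≡ 1^2 = 1
h^64 ≡ 1^2 = 1
113 = 64 + 32 + 16 + 1, so h^113 ≡ 1·1·1·336 ≡ 336 (mod 493)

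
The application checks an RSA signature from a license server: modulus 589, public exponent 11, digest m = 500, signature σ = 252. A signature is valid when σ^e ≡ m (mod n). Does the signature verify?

Squares mod 589: σ^1≡252, σ^2≡481, σ^4≡473, σ^8≡498
11 = 8 + 2 + 1, so σ^11 ≡ 498·481·252 ≡ 500 (mod 589)
500 = m, so the signature checks out.

verifies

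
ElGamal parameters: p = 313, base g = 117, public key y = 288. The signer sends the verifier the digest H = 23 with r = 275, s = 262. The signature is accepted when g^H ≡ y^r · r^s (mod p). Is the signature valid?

Left side g^H mod p:
Squares mod 313: 117^1≡117, 117^2≡230, 117^4≡3, 117^8≡9, 117^16≡81
23 = 16 + 4 + 2 + 1, so 117^23 ≡ 81·3·230·117 ≡ 247 (mod 313)
Right side y^r · r^s mod p:
Squares mod 313: 288^1≡288, 288^2≡312, 288^4≡1, 288^8≡1, 288^16≡1, 288^32≡1, 288^64≡1, 288^128≡1, 288^256≡1
275 = 256 + 16 + 2 + 1, so 288^275 ≡ 1·1·312·288 ≡ 25 (mod 313)
Squares mod 313: 275^1≡275, 275^2≡192, 275^4≡243, 275^8≡205, 275^16≡83, 275^32≡3, 275^64≡9, 275^128≡81, 275^256≡301
262 = 256 + 4 + 2, so 275^262 ≡ 301·243·192 ≡ 85 (mod 313)
25·85 = 2125 ≡ 247 (mod 313)
247 ≡ 247 (mod 313), so the signature is genuine.

valid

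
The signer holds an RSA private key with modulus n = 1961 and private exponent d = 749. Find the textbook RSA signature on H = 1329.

1933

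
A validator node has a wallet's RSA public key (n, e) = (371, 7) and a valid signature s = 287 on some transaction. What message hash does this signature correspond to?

s^2 ≡ 287^2 = 82369 ≡ 7
s^4 ≡ 7^2 = 49
7 = 4 + 2 + 1, so s^7 ≡ 49·7·287 ≡ 126 (mod 371)

126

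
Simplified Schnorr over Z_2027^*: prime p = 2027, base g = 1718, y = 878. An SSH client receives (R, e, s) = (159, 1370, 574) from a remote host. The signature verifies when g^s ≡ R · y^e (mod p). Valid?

no

g^s mod p:
Squares mod 2027: 1718^1≡1718, 1718^2≡212, 1718^4≡350, 1718^8≡880, 1718^16≡86, 1718^32≡1315, 1718^64≡194, 1718^128≡1150, 1718^256≡896, 1718^512≡124
574 = 512 + 32 + 16 + 8 + 4 + 2, so 1718^574 ≡ 124·1315·86·880·350·212 ≡ 1911 (mod 2027)
R · y^e mod p:
Squares mod 2027: 878^1≡878, 878^2≡624, 878^4≡192, 878^8≡378, 878^16≡994, 878^32≡887, 878^64≡293, 878^128≡715, 878^256≡421, 878^512≡892, 878^1024≡1080
1370 = 1024 + 256 + 64 + 16 + 8 + 2, so 878^1370 ≡ 1080·421·293·994·378·624 ≡ 1043 (mod 2027)
159·1043 = 165837 ≡ 1650 (mod 2027)
1911 ≠ 1650; the check fails.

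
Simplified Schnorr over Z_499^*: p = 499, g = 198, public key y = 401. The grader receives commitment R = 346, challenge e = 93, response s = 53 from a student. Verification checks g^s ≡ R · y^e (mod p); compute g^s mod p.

Squares mod 499: 198^1≡198, 198^2≡282, 198^4≡183, 198^8≡56, 198^16≡142, 198^32≡204
53 = 32 + 16 + 4 + 1, so 198^53 ≡ 204·142·183·198 ≡ 471 (mod 499)

471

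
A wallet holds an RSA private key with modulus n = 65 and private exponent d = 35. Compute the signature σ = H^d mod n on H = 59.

54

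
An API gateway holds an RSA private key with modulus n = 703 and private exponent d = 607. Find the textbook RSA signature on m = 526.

547

m^2 ≡ 526^2 = 276676 ≡ 397
m^4 ≡ 397^2 = 157609 ≡ 137
m^8 ≡ 137^2 = 18769 ≡ 491
m^16 ≡ 491^2 = 241081 ≡ 655
m^32 ≡ 655^2 = 429025 ≡ 195
m^64 ≡ 195^2 = 38025 ≡ 63
m^128 ≡ 63^2 = 3969 ≡ 454
m^256 ≡ 454^2 = 206116 ≡ 137
m^512 ≡ 137^2 = 18769 ≡ 491
607 = 512 + 64 + 16 + 8 + 4 + 2 + 1, so m^607 ≡ 491·63·655·491·137·397·526 ≡ 547 (mod 703)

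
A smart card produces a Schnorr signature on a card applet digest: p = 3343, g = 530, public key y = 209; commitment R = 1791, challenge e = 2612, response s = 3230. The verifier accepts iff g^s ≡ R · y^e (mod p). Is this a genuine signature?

g^s mod p:
Squares mod 3343: 530^1≡530, 530^2≡88, 530^4≡1058, 530^8≡2802, 530^16≡1840, 530^32≡2484, 530^64≡2421, 530^128≡962, 530^256≡2776, 530^512≡561, 530^1024≡479, 530^2048≡2117
3230 = 2048 + 1024 + 128 + 16 + 8 + 4 + 2, so 530^3230 ≡ 2117·479·962·1840·2802·1058·88 ≡ 2497 (mod 3343)
R · y^e mod p:
Squares mod 3343: 209^1≡209, 209^2≡222, 209^4≡2482, 209^8≡2518, 209^16≡1996, 209^32≡2503, 209^64≡227, 209^128≡1384, 209^256≡3260, 209^512≡203, 209^1024≡1093, 209^2048≡1198
2612 = 2048 + 512 + 32 + 16 + 4, so 209^2612 ≡ 1198·203·2503·1996·2482 ≡ 2133 (mod 3343)
1791·2133 = 3820203 ≡ 2497 (mod 3343)
2497 ≡ 2497 (mod 3343); signature holds.

genuine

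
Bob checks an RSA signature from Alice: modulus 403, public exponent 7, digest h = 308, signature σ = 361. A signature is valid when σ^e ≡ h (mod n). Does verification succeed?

σ^2 ≡ 361^2 = 130321 ≡ 152
σ^4 ≡ 152^2 = 23104 ≡ 133
7 = 4 + 2 + 1, so σ^7 ≡ 133·152·361 ≡ 49 (mod 403)
49 ≠ 308, so verification fails.

fails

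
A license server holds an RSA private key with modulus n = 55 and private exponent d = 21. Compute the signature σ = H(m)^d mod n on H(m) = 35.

35

(H(m))^2 ≡ 35^2 = 1225 ≡ 15
(H(m))^4 ≡ 15^2 = 225 ≡ 5
(H(m))^8 ≡ 5^2 = 25
(H(m))^16 ≡ 25^2 = 625 ≡ 20
21 = 16 + 4 + 1, so (H(m))^21 ≡ 20·5·35 ≡ 35 (mod 55)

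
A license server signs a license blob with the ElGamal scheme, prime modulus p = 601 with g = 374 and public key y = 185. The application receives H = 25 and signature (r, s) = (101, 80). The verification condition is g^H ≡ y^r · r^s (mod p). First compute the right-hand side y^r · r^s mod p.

125

185^2 = 34225 ≡ 569
185^4 ≡ 569^2 = 323761 ≡ 423
185^8 ≡ 423^2 = 178929 ≡ 432
185^16 ≡ 432^2 = 186624 ≡ 314
185^32 ≡ 314^2 = 98596 ≡ 32
185^64 ≡ 32^2 = 1024 ≡ 423
101 = 64 + 32 + 4 + 1, so 185^101 ≡ 423·32·423·185 ≡ 185 (mod 601)
101^2 = 10201 ≡ 585
101^4 ≡ 585^2 = 342225 ≡ 256
101^8 ≡ 256^2 = 65536 ≡ 27
101^16 ≡ 27^2 = 729 ≡ 128
101^32 ≡ 128^2 = 16384 ≡ 157
101^64 ≡ 157^2 = 24649 ≡ 8
80 = 64 + 16, so 101^80 ≡ 8·128 ≡ 423 (mod 601)
y^r · r^s ≡ 185·423 = 78255 ≡ 125 (mod 601)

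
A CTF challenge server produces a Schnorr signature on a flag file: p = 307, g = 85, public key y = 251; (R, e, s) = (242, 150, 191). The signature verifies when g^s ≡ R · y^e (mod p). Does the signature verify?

verifies

g^s mod p:
85^2 = 7225 ≡ 164
85^4 ≡ 164^2 = 26896 ≡ 187
85^8 ≡ 187^2 = 34969 ≡ 278
85^16 ≡ 278^2 = 77284 ≡ 227
85^32 ≡ 227^2 = 51529 ≡ 260
85^64 ≡ 260^2 = 67600 ≡ 60
85^128 ≡ 60^2 = 3600 ≡ 223
191 = 128 + 32 + 16 + 8 + 4 + 2 + 1, so 85^191 ≡ 223·260·227·278·187·164·85 ≡ 31 (mod 307)
R · y^e mod p:
251^2 = 63001 ≡ 66
251^4 ≡ 66^2 = 4356 ≡ 58
251^8 ≡ 58^2 = 3364 ≡ 294
251^16 ≡ 294^2 = 86436 ≡ 169
251^32 ≡ 169^2 = 28561 ≡ 10
251^64 ≡ 10^2 = 100
251^128 ≡ 100^2 = 10000 ≡ 176
150 = 128 + 16 + 4 + 2, so 251^150 ≡ 176·169·58·66 ≡ 179 (mod 307)
242·179 = 43318 ≡ 31 (mod 307)
31 ≡ 31 (mod 307); signature holds.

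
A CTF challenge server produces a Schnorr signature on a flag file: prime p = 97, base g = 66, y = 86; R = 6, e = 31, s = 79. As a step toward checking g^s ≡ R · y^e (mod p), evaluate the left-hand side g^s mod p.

2

Squares mod 97: 66^1≡66, 66^2≡88, 66^4≡81, 66^8≡62, 66^16≡61, 66^32≡35, 66^64≡61
79 = 64 + 8 + 4 + 2 + 1, so 66^79 ≡ 61·62·81·88·66 ≡ 2 (mod 97)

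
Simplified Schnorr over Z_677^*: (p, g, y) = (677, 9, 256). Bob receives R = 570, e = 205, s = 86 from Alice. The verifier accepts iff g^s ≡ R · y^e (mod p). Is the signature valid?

valid

g^s mod p:
9^2 = 81
9^4 ≡ 81^2 = 6561 ≡ 468
9^8 ≡ 468^2 = 219024 ≡ 353
9^16 ≡ 353^2 = 124609 ≡ 41
9^32 ≡ 41^2 = 1681 ≡ 327
9^64 ≡ 327^2 = 106929 ≡ 640
86 = 64 + 16 + 4 + 2, so 9^86 ≡ 640·41·468·81 ≡ 652 (mod 677)
R · y^e mod p:
256^2 = 65536 ≡ 544
256^4 ≡ 544^2 = 295936 ≡ 87
256^8 ≡ 87^2 = 7569 ≡ 122
256^16 ≡ 122^2 = 14884 ≡ 667
256^32 ≡ 667^2 = 444889 ≡ 100
256^64 ≡ 100^2 = 10000 ≡ 522
256^128 ≡ 522^2 = 272484 ≡ 330
205 = 128 + 64 + 8 + 4 + 1, so 256^205 ≡ 330·522·122·87·256 ≡ 576 (mod 677)
570·576 = 328320 ≡ 652 (mod 677)
652 ≡ 652 (mod 677); signature holds.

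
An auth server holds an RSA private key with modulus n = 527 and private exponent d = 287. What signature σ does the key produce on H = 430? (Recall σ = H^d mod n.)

H^2 ≡ 430^2 = 184900 ≡ 450
H^4 ≡ 450^2 = 202500 ≡ 132
H^8 ≡ 132^2 = 17424 ≡ 33
H^16 ≡ 33^2 = 1089 ≡ 35
H^32 ≡ 35^2 = 1225 ≡ 171
H^64 ≡ 171^2 = 29241 ≡ 256
H^128 ≡ 256^2 = 65536 ≡ 188
H^256 ≡ 188^2 = 35344 ≡ 35
287 = 256 + 16 + 8 + 4 + 2 + 1, so H^287 ≡ 35·35·33·132·450·430 ≡ 449 (mod 527)

449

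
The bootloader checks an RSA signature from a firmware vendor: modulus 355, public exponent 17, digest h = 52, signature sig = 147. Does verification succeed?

sig^17 mod 355 = 167
The recovered value 167 does not match the digest 52.

fails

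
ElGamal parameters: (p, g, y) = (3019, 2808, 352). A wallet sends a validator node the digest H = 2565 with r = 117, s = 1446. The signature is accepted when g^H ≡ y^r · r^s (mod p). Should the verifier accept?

accept

Left side g^H mod p:
2808^2 = 7884864 ≡ 2255
2808^4 ≡ 2255^2 = 5085025 ≡ 1029
2808^8 ≡ 1029^2 = 1058841 ≡ 2191
2808^16 ≡ 2191^2 = 4800481 ≡ 271
2808^32 ≡ 271^2 = 73441 ≡ 985
2808^64 ≡ 985^2 = 970225 ≡ 1126
2808^128 ≡ 1126^2 = 1267876 ≡ 2915
2808^256 ≡ 2915^2 = 8497225 ≡ 1759
2808^512 ≡ 1759^2 = 3094081 ≡ 2625
2808^1024 ≡ 2625^2 = 6890625 ≡ 1267
2808^2048 ≡ 1267^2 = 1605289 ≡ 2200
2565 = 2048 + 512 + 4 + 1, so 2808^2565 ≡ 2200·2625·1029·2808 ≡ 1148 (mod 3019)
Right side y^r · r^s mod p:
352^2 = 123904 ≡ 125
352^4 ≡ 125^2 = 15625 ≡ 530
352^8 ≡ 530^2 = 280900 ≡ 133
352^16 ≡ 133^2 = 17689 ≡ 2594
352^32 ≡ 2594^2 = 6728836 ≡ 2504
352^64 ≡ 2504^2 = 6270016 ≡ 2572
117 = 64 + 32 + 16 + 4 + 1, so 352^117 ≡ 2572·2504·2594·530·352 ≡ 736 (mod 3019)
117^2 = 13689 ≡ 1613
117^4 ≡ 1613^2 = 2601769 ≡ 2410
117^8 ≡ 2410^2 = 5808100 ≡ 2563
117^16 ≡ 2563^2 = 6568969 ≡ 2644
117^32 ≡ 2644^2 = 6990736 ≡ 1751
117^64 ≡ 1751^2 = 3066001 ≡ 1716
117^128 ≡ 1716^2 = 2944656 ≡ 1131
117^256 ≡ 1131^2 = 1279161 ≡ 2124
117^512 ≡ 2124^2 = 4511376 ≡ 990
117^1024 ≡ 990^2 = 980100 ≡ 1944
1446 = 1024 + 256 + 128 + 32 + 4 + 2, so 117^1446 ≡ 1944·2124·1131·1751·2410·1613 ≡ 2676 (mod 3019)
736·2676 = 1969536 ≡ 1148 (mod 3019)
1148 ≡ 1148 (mod 3019), so the signature is genuine.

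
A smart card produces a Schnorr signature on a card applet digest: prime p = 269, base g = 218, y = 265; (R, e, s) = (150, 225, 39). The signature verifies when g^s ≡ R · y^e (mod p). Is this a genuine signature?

g^s mod p:
218^2 = 47524 ≡ 180
218^4 ≡ 180^2 = 32400 ≡ 120
218^8 ≡ 120^2 = 14400 ≡ 143
218^16 ≡ 143^2 = 20449 ≡ 5
218^32 ≡ 5^2 = 25
39 = 32 + 4 + 2 + 1, so 218^39 ≡ 25·120·180·218 ≡ 220 (mod 269)
R · y^e mod p:
265^2 = 70225 ≡ 16
265^4 ≡ 16^2 = 256
265^8 ≡ 256^2 = 65536 ≡ 169
265^16 ≡ 169^2 = 28561 ≡ 47
265^32 ≡ 47^2 = 2209 ≡ 57
265^64 ≡ 57^2 = 3249 ≡ 21
265^128 ≡ 21^2 = 441 ≡ 172
225 = 128 + 64 + 32 + 1, so 265^225 ≡ 172·21·57·265 ≡ 142 (mod 269)
150·142 = 21300 ≡ 49 (mod 269)
220 ≠ 49; the check fails.

forged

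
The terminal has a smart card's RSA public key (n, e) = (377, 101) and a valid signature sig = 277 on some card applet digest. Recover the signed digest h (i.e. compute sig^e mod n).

sig^2 ≡ 277^2 = 76729 ≡ 198
sig^4 ≡ 198^2 = 39204 ≡ 373
sig^8 ≡ 373^2 = 139129 ≡ 16
sig^16 ≡ 16^2 = 256
sig^32 ≡ 256^2 = 65536 ≡ 315
sig^64 ≡ 315^2 = 99225 ≡ 74
101 = 64 + 32 + 4 + 1, so sig^101 ≡ 74·315·373·277 ≡ 36 (mod 377)

36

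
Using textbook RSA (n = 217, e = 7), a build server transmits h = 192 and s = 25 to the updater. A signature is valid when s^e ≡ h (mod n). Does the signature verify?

does not verify

s^7 mod 217 = 25
25 ≠ 192, so verification fails.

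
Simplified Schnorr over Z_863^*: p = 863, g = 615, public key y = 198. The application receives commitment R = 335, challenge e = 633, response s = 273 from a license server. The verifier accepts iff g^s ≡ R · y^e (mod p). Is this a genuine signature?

forged

g^s mod p:
615^2 = 378225 ≡ 231
615^4 ≡ 231^2 = 53361 ≡ 718
615^8 ≡ 718^2 = 515524 ≡ 313
615^16 ≡ 313^2 = 97969 ≡ 450
615^32 ≡ 450^2 = 202500 ≡ 558
615^64 ≡ 558^2 = 311364 ≡ 684
615^128 ≡ 684^2 = 467856 ≡ 110
615^256 ≡ 110^2 = 12100 ≡ 18
273 = 256 + 16 + 1, so 615^273 ≡ 18·450·615 ≡ 264 (mod 863)
R · y^e mod p:
198^2 = 39204 ≡ 369
198^4 ≡ 369^2 = 136161 ≡ 670
198^8 ≡ 670^2 = 448900 ≡ 140
198^16 ≡ 140^2 = 19600 ≡ 614
198^32 ≡ 614^2 = 376996 ≡ 728
198^64 ≡ 728^2 = 529984 ≡ 102
198^128 ≡ 102^2 = 10404 ≡ 48
198^256 ≡ 48^2 = 2304 ≡ 578
198^512 ≡ 578^2 = 334084 ≡ 103
633 = 512 + 64 + 32 + 16 + 8 + 1, so 198^633 ≡ 103·102·728·614·140·198 ≡ 680 (mod 863)
335·680 = 227800 ≡ 831 (mod 863)
264 ≠ 831; the check fails.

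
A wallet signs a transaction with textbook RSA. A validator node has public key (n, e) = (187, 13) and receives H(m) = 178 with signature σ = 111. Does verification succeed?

fails

σ^13 mod 187 = 144
The recovered value 144 does not match the digest 178.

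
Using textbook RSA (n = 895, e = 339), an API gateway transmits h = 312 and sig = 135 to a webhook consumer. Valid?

sig^339 mod 895 = 440
440 ≠ 312, so verification fails.

no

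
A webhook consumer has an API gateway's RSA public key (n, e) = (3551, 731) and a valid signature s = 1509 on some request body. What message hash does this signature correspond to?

1580

s^2 ≡ 1509^2 = 2277081 ≡ 890
s^4 ≡ 890^2 = 792100 ≡ 227
s^8 ≡ 227^2 = 51529 ≡ 1815
s^16 ≡ 1815^2 = 3294225 ≡ 2448
s^32 ≡ 2448^2 = 5992704 ≡ 2167
s^64 ≡ 2167^2 = 4695889 ≡ 1467
s^128 ≡ 1467^2 = 2152089 ≡ 183
s^256 ≡ 183^2 = 33489 ≡ 1530
s^512 ≡ 1530^2 = 2340900 ≡ 791
731 = 512 + 128 + 64 + 16 + 8 + 2 + 1, so s^731 ≡ 791·183·1467·2448·1815·890·1509 ≡ 1580 (mod 3551)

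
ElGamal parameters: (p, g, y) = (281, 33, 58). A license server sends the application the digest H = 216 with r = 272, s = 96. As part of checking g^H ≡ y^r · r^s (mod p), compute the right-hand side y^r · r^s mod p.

Squares mod 281: 58^1≡58, 58^2≡273, 58^4≡64, 58^8≡162, 58^16≡111, 58^32≡238, 58^64≡163, 58^128≡155, 58^256≡140
272 = 256 + 16, so 58^272 ≡ 140·111 ≡ 85 (mod 281)
Squares mod 281: 272^1≡272, 272^2≡81, 272^4≡98, 272^8≡50, 272^16≡252, 272^32≡279, 272^64≡4
96 = 64 + 32, so 272^96 ≡ 4·279 ≡ 273 (mod 281)
y^r · r^s ≡ 85·273 = 23205 ≡ 163 (mod 281)

163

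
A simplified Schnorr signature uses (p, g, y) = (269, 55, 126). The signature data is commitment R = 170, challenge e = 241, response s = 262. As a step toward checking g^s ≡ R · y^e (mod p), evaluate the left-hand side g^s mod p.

120

55^262 mod 269 = 120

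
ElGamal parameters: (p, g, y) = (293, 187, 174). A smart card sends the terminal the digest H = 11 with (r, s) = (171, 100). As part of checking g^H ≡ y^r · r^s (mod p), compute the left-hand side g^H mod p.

187^2 = 34969 ≡ 102
187^4 ≡ 102^2 = 10404 ≡ 149
187^8 ≡ 149^2 = 22201 ≡ 226
11 = 8 + 2 + 1, so 187^11 ≡ 226·102·187 ≡ 108 (mod 293)

108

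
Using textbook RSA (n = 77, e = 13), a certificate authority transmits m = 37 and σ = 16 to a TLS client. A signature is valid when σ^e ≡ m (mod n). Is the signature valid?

valid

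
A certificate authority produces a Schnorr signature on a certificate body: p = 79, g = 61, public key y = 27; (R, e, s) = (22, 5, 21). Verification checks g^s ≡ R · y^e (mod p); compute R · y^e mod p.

27^2 = 729 ≡ 18
27^4 ≡ 18^2 = 324 ≡ 8
5 = 4 + 1, so 27^5 ≡ 8·27 ≡ 58 (mod 79)
R · y^e ≡ 22·58 = 1276 ≡ 12 (mod 79)

12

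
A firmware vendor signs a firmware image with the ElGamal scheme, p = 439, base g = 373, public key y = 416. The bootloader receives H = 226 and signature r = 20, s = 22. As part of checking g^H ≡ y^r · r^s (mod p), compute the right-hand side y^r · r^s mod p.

13

416^2 = 173056 ≡ 90
416^4 ≡ 90^2 = 8100 ≡ 198
416^8 ≡ 198^2 = 39204 ≡ 133
416^16 ≡ 133^2 = 17689 ≡ 129
20 = 16 + 4, so 416^20 ≡ 129·198 ≡ 80 (mod 439)
20^2 = 400
20^4 ≡ 400^2 = 160000 ≡ 204
20^8 ≡ 204^2 = 41616 ≡ 350
20^16 ≡ 350^2 = 122500 ≡ 19
22 = 16 + 4 + 2, so 20^22 ≡ 19·204·400 ≡ 291 (mod 439)
y^r · r^s ≡ 80·291 = 23280 ≡ 13 (mod 439)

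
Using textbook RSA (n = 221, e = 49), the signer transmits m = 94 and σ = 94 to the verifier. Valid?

σ^2 ≡ 94^2 = 8836 ≡ 217
σ^4 ≡ 217^2 = 47089 ≡ 16
σ^8 ≡ 16^2 = 256 ≡ 35
σ^16 ≡ 35^2 = 1225 ≡ 120
σ^32 ≡ 120^2 = 14400 ≡ 35
49 = 32 + 16 + 1, so σ^49 ≡ 35·120·94 ≡ 94 (mod 221)
94 = m, so the signature checks out.

yes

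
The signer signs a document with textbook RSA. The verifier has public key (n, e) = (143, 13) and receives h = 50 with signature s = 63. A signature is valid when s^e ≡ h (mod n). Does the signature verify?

s^2 ≡ 63^2 = 3969 ≡ 108
s^4 ≡ 108^2 = 11664 ≡ 81
s^8 ≡ 81^2 = 6561 ≡ 126
13 = 8 + 4 + 1, so s^13 ≡ 126·81·63 ≡ 50 (mod 143)
s^13 mod 143 = 50 matches h.

verifies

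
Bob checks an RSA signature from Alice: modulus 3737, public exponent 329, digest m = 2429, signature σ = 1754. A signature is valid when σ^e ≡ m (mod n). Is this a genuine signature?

genuine

σ^2 ≡ 1754^2 = 3076516 ≡ 965
σ^4 ≡ 965^2 = 931225 ≡ 712
σ^8 ≡ 712^2 = 506944 ≡ 2449
σ^16 ≡ 2449^2 = 5997601 ≡ 3453
σ^32 ≡ 3453^2 = 11923209 ≡ 2179
σ^64 ≡ 2179^2 = 4748041 ≡ 2051
σ^128 ≡ 2051^2 = 4206601 ≡ 2476
σ^256 ≡ 2476^2 = 6130576 ≡ 1896
329 = 256 + 64 + 8 + 1, so σ^329 ≡ 1896·2051·2449·1754 ≡ 2429 (mod 3737)
σ^329 mod 3737 = 2429 matches m.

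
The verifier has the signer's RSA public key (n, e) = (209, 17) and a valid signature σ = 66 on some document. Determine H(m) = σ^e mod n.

55

σ^2 ≡ 66^2 = 4356 ≡ 176
σ^4 ≡ 176^2 = 30976 ≡ 44
σ^8 ≡ 44^2 = 1936 ≡ 55
σ^16 ≡ 55^2 = 3025 ≡ 99
17 = 16 + 1, so σ^17 ≡ 99·66 ≡ 55 (mod 209)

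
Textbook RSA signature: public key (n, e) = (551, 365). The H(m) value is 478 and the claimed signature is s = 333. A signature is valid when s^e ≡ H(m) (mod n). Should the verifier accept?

s^2 ≡ 333^2 = 110889 ≡ 138
s^4 ≡ 138^2 = 19044 ≡ 310
s^8 ≡ 310^2 = 96100 ≡ 226
s^16 ≡ 226^2 = 51076 ≡ 384
s^32 ≡ 384^2 = 147456 ≡ 339
s^64 ≡ 339^2 = 114921 ≡ 313
s^128 ≡ 313^2 = 97969 ≡ 442
s^256 ≡ 442^2 = 195364 ≡ 310
365 = 256 + 64 + 32 + 8 + 4 + 1, so s^365 ≡ 310·313·339·226·310·333 ≡ 478 (mod 551)
Since 478 equals the digest 478, verification succeeds.

accept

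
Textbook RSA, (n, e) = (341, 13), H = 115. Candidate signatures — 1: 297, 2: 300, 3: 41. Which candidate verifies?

2

Candidate 1: Squares mod 341: 297^1≡297, 297^2≡231, 297^4≡165, 297^8≡286; 13 = 8 + 4 + 1, so 297^13 ≡ 286·165·297 ≡ 330 (mod 341)
Candidate 2: Squares mod 341: 300^1≡300, 300^2≡317, 300^4≡235, 300^8≡324; 13 = 8 + 4 + 1, so 300^13 ≡ 324·235·300 ≡ 115 (mod 341)
  → matches H = 115
Candidate 3: Squares mod 341: 41^1≡41, 41^2≡317, 41^4≡235, 41^8≡324; 13 = 8 + 4 + 1, so 41^13 ≡ 324·235·41 ≡ 226 (mod 341)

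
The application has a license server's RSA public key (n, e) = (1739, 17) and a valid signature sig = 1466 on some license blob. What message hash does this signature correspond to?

1414

Squares mod 1739: sig^1≡1466, sig^2≡1491, sig^4≡639, sig^8≡1395, sig^16≡84
17 = 16 + 1, so sig^17 ≡ 84·1466 ≡ 1414 (mod 1739)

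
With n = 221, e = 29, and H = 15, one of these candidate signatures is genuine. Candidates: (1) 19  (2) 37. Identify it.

1

Candidate 1: 19^2 = 361 ≡ 140; 19^4 ≡ 140^2 = 19600 ≡ 152; 19^8 ≡ 152^2 = 23104 ≡ 120; 19^16 ≡ 120^2 = 14400 ≡ 35; 29 = 16 + 8 + 4 + 1, so 19^29 ≡ 35·120·152·19 ≡ 15 (mod 221)
  → matches H = 15
Candidate 2: 37^2 = 1369 ≡ 43; 37^4 ≡ 43^2 = 1849 ≡ 81; 37^8 ≡ 81^2 = 6561 ≡ 152; 37^16 ≡ 152^2 = 23104 ≡ 120; 29 = 16 + 8 + 4 + 1, so 37^29 ≡ 120·152·81·37 ≡ 46 (mod 221)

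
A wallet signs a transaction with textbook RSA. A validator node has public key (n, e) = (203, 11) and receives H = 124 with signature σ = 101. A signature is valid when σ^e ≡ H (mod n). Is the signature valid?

valid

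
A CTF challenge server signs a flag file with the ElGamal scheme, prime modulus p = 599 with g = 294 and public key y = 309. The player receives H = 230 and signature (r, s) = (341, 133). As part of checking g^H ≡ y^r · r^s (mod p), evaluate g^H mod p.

294^2 = 86436 ≡ 180
294^4 ≡ 180^2 = 32400 ≡ 54
294^8 ≡ 54^2 = 2916 ≡ 520
294^16 ≡ 520^2 = 270400 ≡ 251
294^32 ≡ 251^2 = 63001 ≡ 106
294^64 ≡ 106^2 = 11236 ≡ 454
294^128 ≡ 454^2 = 206116 ≡ 60
230 = 128 + 64 + 32 + 4 + 2, so 294^230 ≡ 60·454·106·54·180 ≡ 19 (mod 599)

19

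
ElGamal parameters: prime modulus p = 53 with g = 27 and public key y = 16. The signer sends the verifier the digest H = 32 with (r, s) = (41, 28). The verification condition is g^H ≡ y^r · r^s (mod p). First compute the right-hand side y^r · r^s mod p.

Squares mod 53: 16^1≡16, 16^2≡44, 16^4≡28, 16^8≡42, 16^16≡15, 16^32≡13
41 = 32 + 8 + 1, so 16^41 ≡ 13·42·16 ≡ 44 (mod 53)
Squares mod 53: 41^1≡41, 41^2≡38, 41^4≡13, 41^8≡10, 41^16≡47
28 = 16 + 8 + 4, so 41^28 ≡ 47·10·13 ≡ 15 (mod 53)
y^r · r^s ≡ 44·15 = 660 ≡ 24 (mod 53)

24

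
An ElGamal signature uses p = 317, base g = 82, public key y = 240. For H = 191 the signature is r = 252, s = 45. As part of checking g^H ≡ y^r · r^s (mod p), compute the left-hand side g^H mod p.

82^2 = 6724 ≡ 67
82^4 ≡ 67^2 = 4489 ≡ 51
82^8 ≡ 51^2 = 2601 ≡ 65
82^16 ≡ 65^2 = 4225 ≡ 104
82^32 ≡ 104^2 = 10816 ≡ 38
82^64 ≡ 38^2 = 1444 ≡ 176
82^128 ≡ 176^2 = 30976 ≡ 227
191 = 128 + 32 + 16 + 8 + 4 + 2 + 1, so 82^191 ≡ 227·38·104·65·51·67·82 ≡ 263 (mod 317)

263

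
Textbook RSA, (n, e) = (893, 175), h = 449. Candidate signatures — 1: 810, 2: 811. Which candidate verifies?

1

Candidate 1: 810^2 = 656100 ≡ 638; 810^4 ≡ 638^2 = 407044 ≡ 729; 810^8 ≡ 729^2 = 531441 ≡ 106; 810^16 ≡ 106^2 = 11236 ≡ 520; 810^32 ≡ 520^2 = 270400 ≡ 714; 810^64 ≡ 714^2 = 509796 ≡ 786; 810^128 ≡ 786^2 = 617796 ≡ 733; 175 = 128 + 32 + 8 + 4 + 2 + 1, so 810^175 ≡ 733·714·106·729·638·810 ≡ 449 (mod 893)
  → matches h = 449
Candidate 2: 811^2 = 657721 ≡ 473; 811^4 ≡ 473^2 = 223729 ≡ 479; 811^8 ≡ 479^2 = 229441 ≡ 833; 811^16 ≡ 833^2 = 693889 ≡ 28; 811^32 ≡ 28^2 = 784; 811^64 ≡ 784^2 = 614656 ≡ 272; 811^128 ≡ 272^2 = 73984 ≡ 758; 175 = 128 + 32 + 8 + 4 + 2 + 1, so 811^175 ≡ 758·784·833·479·473·811 ≡ 72 (mod 893)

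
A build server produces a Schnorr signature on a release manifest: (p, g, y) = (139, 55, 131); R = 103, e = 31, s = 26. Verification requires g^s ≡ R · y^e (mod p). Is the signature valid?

invalid

g^s mod p:
Squares mod 139: 55^1≡55, 55^2≡106, 55^4≡116, 55^8≡112, 55^16≡34
26 = 16 + 8 + 2, so 55^26 ≡ 34·112·106 ≡ 131 (mod 139)
R · y^e mod p:
Squares mod 139: 131^1≡131, 131^2≡64, 131^4≡65, 131^8≡55, 131^16≡106
31 = 16 + 8 + 4 + 2 + 1, so 131^31 ≡ 106·55·65·64·131 ≡ 55 (mod 139)
103·55 = 5665 ≡ 105 (mod 139)
131 ≠ 105; the check fails.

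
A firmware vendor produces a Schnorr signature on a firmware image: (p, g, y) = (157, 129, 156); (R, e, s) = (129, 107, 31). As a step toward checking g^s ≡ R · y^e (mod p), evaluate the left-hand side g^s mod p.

28

129^2 = 16641 ≡ 156
129^4 ≡ 156^2 = 24336 ≡ 1
129^8 ≡ 1^2 = 1
129^16 ≡ 1^2 = 1
31 = 16 + 8 + 4 + 2 + 1, so 129^31 ≡ 1·1·1·156·129 ≡ 28 (mod 157)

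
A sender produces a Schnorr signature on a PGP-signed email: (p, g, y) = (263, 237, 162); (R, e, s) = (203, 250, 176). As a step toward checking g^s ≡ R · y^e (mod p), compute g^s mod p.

144

237^2 = 56169 ≡ 150
237^4 ≡ 150^2 = 22500 ≡ 145
237^8 ≡ 145^2 = 21025 ≡ 248
237^16 ≡ 248^2 = 61504 ≡ 225
237^32 ≡ 225^2 = 50625 ≡ 129
237^64 ≡ 129^2 = 16641 ≡ 72
237^128 ≡ 72^2 = 5184 ≡ 187
176 = 128 + 32 + 16, so 237^176 ≡ 187·129·225 ≡ 144 (mod 263)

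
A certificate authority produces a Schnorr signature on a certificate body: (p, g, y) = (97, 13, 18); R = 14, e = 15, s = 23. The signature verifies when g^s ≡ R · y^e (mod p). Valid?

no

g^s mod p:
Squares mod 97: 13^1≡13, 13^2≡72, 13^4≡43, 13^8≡6, 13^16≡36
23 = 16 + 4 + 2 + 1, so 13^23 ≡ 36·43·72·13 ≡ 39 (mod 97)
R · y^e mod p:
Squares mod 97: 18^1≡18, 18^2≡33, 18^4≡22, 18^8≡96
15 = 8 + 4 + 2 + 1, so 18^15 ≡ 96·22·33·18 ≡ 27 (mod 97)
14·27 = 378 ≡ 87 (mod 97)
39 ≠ 87; the check fails.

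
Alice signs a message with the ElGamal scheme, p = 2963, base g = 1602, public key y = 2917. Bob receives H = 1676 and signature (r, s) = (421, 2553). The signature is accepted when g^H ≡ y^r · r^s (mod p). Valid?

yes

Left side g^H mod p:
1602^2 = 2566404 ≡ 446
1602^4 ≡ 446^2 = 198916 ≡ 395
1602^8 ≡ 395^2 = 156025 ≡ 1949
1602^16 ≡ 1949^2 = 3798601 ≡ 35
1602^32 ≡ 35^2 = 1225
1602^64 ≡ 1225^2 = 1500625 ≡ 1347
1602^128 ≡ 1347^2 = 1814409 ≡ 1053
1602^256 ≡ 1053^2 = 1108809 ≡ 647
1602^512 ≡ 647^2 = 418609 ≡ 826
1602^1024 ≡ 826^2 = 682276 ≡ 786
1676 = 1024 + 512 + 128 + 8 + 4, so 1602^1676 ≡ 786·826·1053·1949·395 ≡ 2075 (mod 2963)
Right side y^r · r^s mod p:
2917^2 = 8508889 ≡ 2116
2917^4 ≡ 2116^2 = 4477456 ≡ 363
2917^8 ≡ 363^2 = 131769 ≡ 1397
2917^16 ≡ 1397^2 = 1951609 ≡ 1955
2917^32 ≡ 1955^2 = 3822025 ≡ 2718
2917^64 ≡ 2718^2 = 7387524 ≡ 765
2917^128 ≡ 765^2 = 585225 ≡ 1514
2917^256 ≡ 1514^2 = 2292196 ≡ 1797
421 = 256 + 128 + 32 + 4 + 1, so 2917^421 ≡ 1797·1514·2718·363·2917 ≡ 2775 (mod 2963)
421^2 = 177241 ≡ 2424
421^4 ≡ 2424^2 = 5875776 ≡ 147
421^8 ≡ 147^2 = 21609 ≡ 868
421^16 ≡ 868^2 = 753424 ≡ 822
421^32 ≡ 822^2 = 675684 ≡ 120
421^64 ≡ 120^2 = 14400 ≡ 2548
421^128 ≡ 2548^2 = 6492304 ≡ 371
421^256 ≡ 371^2 = 137641 ≡ 1343
421^512 ≡ 1343^2 = 1803649 ≡ 2145
421^1024 ≡ 2145^2 = 4601025 ≡ 2449
421^2048 ≡ 2449^2 = 5997601 ≡ 489
2553 = 2048 + 256 + 128 + 64 + 32 + 16 + 8 + 1, so 421^2553 ≡ 489·1343·371·2548·120·822·868·421 ≡ 1896 (mod 2963)
2775·1896 = 5261400 ≡ 2075 (mod 2963)
2075 ≡ 2075 (mod 2963), so the signature is genuine.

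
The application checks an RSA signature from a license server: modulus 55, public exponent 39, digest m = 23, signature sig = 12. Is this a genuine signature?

genuine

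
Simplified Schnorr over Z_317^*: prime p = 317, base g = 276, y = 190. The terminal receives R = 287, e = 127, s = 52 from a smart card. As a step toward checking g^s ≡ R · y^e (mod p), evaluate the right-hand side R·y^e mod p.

179

190^2 = 36100 ≡ 279
190^4 ≡ 279^2 = 77841 ≡ 176
190^8 ≡ 176^2 = 30976 ≡ 227
190^16 ≡ 227^2 = 51529 ≡ 175
190^32 ≡ 175^2 = 30625 ≡ 193
190^64 ≡ 193^2 = 37249 ≡ 160
127 = 64 + 32 + 16 + 8 + 4 + 2 + 1, so 190^127 ≡ 160·193·175·227·176·279·190 ≡ 68 (mod 317)
R · y^e ≡ 287·68 = 19516 ≡ 179 (mod 317)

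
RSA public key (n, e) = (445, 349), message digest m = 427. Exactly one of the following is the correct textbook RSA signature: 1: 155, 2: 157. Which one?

2

Candidate 1: 155^2 = 24025 ≡ 440; 155^4 ≡ 440^2 = 193600 ≡ 25; 155^8 ≡ 25^2 = 625 ≡ 180; 155^16 ≡ 180^2 = 32400 ≡ 360; 155^32 ≡ 360^2 = 129600 ≡ 105; 155^64 ≡ 105^2 = 11025 ≡ 345; 155^128 ≡ 345^2 = 119025 ≡ 210; 155^256 ≡ 210^2 = 44100 ≡ 45; 349 = 256 + 64 + 16 + 8 + 4 + 1, so 155^349 ≡ 45·345·360·180·25·155 ≡ 380 (mod 445)
Candidate 2: 157^2 = 24649 ≡ 174; 157^4 ≡ 174^2 = 30276 ≡ 16; 157^8 ≡ 16^2 = 256; 157^16 ≡ 256^2 = 65536 ≡ 121; 157^32 ≡ 121^2 = 14641 ≡ 401; 157^64 ≡ 401^2 = 160801 ≡ 156; 157^128 ≡ 156^2 = 24336 ≡ 306; 157^256 ≡ 306^2 = 93636 ≡ 186; 349 = 256 + 64 + 16 + 8 + 4 + 1, so 157^349 ≡ 186·156·121·256·16·157 ≡ 427 (mod 445)
  → matches m = 427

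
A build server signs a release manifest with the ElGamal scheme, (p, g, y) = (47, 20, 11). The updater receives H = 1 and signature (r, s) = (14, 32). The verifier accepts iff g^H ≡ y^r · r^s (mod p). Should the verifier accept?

Left side g^H mod p:
20^1 mod 47 = 20
Right side y^r · r^s mod p:
Squares mod 47: 11^1≡11, 11^2≡27, 11^4≡24, 11^8≡12
14 = 8 + 4 + 2, so 11^14 ≡ 12·24·27 ≡ 21 (mod 47)
Squares mod 47: 14^1≡14, 14^2≡8, 14^4≡17, 14^8≡7, 14^16≡2, 14^32≡4
14^32 ≡ 4 (mod 47)
21·4 = 84 ≡ 37 (mod 47)
20 ≠ 37, so verification fails.

reject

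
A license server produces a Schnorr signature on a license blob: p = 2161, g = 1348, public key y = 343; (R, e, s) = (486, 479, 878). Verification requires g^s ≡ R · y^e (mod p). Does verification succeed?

g^s mod p:
1348^2 = 1817104 ≡ 1864
1348^4 ≡ 1864^2 = 3474496 ≡ 1769
1348^8 ≡ 1769^2 = 3129361 ≡ 233
1348^16 ≡ 233^2 = 54289 ≡ 264
1348^32 ≡ 264^2 = 69696 ≡ 544
1348^64 ≡ 544^2 = 295936 ≡ 2040
1348^128 ≡ 2040^2 = 4161600 ≡ 1675
1348^256 ≡ 1675^2 = 2805625 ≡ 647
1348^512 ≡ 647^2 = 418609 ≡ 1536
878 = 512 + 256 + 64 + 32 + 8 + 4 + 2, so 1348^878 ≡ 1536·647·2040·544·233·1769·1864 ≡ 677 (mod 2161)
R · y^e mod p:
343^2 = 117649 ≡ 955
343^4 ≡ 955^2 = 912025 ≡ 83
343^8 ≡ 83^2 = 6889 ≡ 406
343^16 ≡ 406^2 = 164836 ≡ 600
343^32 ≡ 600^2 = 360000 ≡ 1274
343^64 ≡ 1274^2 = 1623076 ≡ 165
343^128 ≡ 165^2 = 27225 ≡ 1293
343^256 ≡ 1293^2 = 1671849 ≡ 1396
479 = 256 + 128 + 64 + 16 + 8 + 4 + 2 + 1, so 343^479 ≡ 1396·1293·165·600·406·83·955·343 ≡ 685 (mod 2161)
486·685 = 332910 ≡ 116 (mod 2161)
677 ≠ 116; the check fails.

fails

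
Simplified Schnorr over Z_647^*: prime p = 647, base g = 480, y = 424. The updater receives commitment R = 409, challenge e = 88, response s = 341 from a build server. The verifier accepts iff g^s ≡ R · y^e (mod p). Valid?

g^s mod p:
Squares mod 647: 480^1≡480, 480^2≡68, 480^4≡95, 480^8≡614, 480^16≡442, 480^32≡617, 480^64≡253, 480^128≡603, 480^256≡642
341 = 256 + 64 + 16 + 4 + 1, so 480^341 ≡ 642·253·442·95·480 ≡ 353 (mod 647)
R · y^e mod p:
Squares mod 647: 424^1≡424, 424^2≡557, 424^4≡336, 424^8≡318, 424^16≡192, 424^32≡632, 424^64≡225
88 = 64 + 16 + 8, so 424^88 ≡ 225·192·318 ≡ 496 (mod 647)
409·496 = 202864 ≡ 353 (mod 647)
353 ≡ 353 (mod 647); signature holds.

yes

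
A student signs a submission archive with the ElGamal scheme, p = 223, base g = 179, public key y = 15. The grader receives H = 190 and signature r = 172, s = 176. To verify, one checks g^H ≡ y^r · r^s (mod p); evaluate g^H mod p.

Squares mod 223: 179^1≡179, 179^2≡152, 179^4≡135, 179^8≡162, 179^16≡153, 179^32≡217, 179^64≡36, 179^128≡181
190 = 128 + 32 + 16 + 8 + 4 + 2, so 179^190 ≡ 181·217·153·162·135·152 ≡ 37 (mod 223)

37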